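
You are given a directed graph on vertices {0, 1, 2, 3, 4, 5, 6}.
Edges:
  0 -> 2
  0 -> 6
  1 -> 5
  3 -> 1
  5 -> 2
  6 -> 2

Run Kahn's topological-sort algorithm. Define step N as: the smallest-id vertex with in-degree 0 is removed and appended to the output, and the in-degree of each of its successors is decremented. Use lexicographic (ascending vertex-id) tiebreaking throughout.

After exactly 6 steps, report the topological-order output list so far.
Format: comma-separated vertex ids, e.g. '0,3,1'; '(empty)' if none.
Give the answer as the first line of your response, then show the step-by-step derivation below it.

0,3,1,4,5,6

step 1: output 0; order=[0]; indeg=(0,1,2,0,0,1,0)
step 2: output 3; order=[0,3]; indeg=(0,0,2,0,0,1,0)
step 3: output 1; order=[0,3,1]; indeg=(0,0,2,0,0,0,0)
step 4: output 4; order=[0,3,1,4]; indeg=(0,0,2,0,0,0,0)
step 5: output 5; order=[0,3,1,4,5]; indeg=(0,0,1,0,0,0,0)
step 6: output 6; order=[0,3,1,4,5,6]; indeg=(0,0,0,0,0,0,0)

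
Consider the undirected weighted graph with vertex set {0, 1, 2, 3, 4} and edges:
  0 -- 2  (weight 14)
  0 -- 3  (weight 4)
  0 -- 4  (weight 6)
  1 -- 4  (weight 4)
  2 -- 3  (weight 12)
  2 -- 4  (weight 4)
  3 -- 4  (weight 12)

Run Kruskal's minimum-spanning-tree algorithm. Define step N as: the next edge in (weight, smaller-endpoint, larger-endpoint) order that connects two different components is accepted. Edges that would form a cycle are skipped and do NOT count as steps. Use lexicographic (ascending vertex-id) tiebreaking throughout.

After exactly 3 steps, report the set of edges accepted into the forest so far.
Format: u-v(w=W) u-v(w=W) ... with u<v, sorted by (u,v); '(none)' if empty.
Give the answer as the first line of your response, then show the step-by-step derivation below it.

0-3(w=4) 1-4(w=4) 2-4(w=4)

step 1: add edge 0-3 (w=4); MST = {0-3(w=4)}
step 2: add edge 1-4 (w=4); MST = {0-3(w=4) 1-4(w=4)}
step 3: add edge 2-4 (w=4); MST = {0-3(w=4) 1-4(w=4) 2-4(w=4)}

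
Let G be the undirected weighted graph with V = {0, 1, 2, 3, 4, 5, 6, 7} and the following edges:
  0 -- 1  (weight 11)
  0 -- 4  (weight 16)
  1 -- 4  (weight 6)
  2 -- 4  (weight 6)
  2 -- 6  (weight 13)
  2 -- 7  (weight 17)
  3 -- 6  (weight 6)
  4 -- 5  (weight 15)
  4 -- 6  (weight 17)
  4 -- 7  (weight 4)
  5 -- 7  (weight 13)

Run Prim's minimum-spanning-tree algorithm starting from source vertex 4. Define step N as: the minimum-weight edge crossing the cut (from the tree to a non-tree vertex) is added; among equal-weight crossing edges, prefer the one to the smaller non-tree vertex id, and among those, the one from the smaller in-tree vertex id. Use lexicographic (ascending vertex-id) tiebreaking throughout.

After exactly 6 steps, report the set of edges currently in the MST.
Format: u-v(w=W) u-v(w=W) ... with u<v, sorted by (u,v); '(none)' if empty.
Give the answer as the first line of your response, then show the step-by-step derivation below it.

0-1(w=11) 1-4(w=6) 2-4(w=6) 2-6(w=13) 4-7(w=4) 5-7(w=13)

step 1: add edge 4-7 (w=4); MST = {4-7(w=4)}
step 2: add edge 1-4 (w=6); MST = {1-4(w=6) 4-7(w=4)}
step 3: add edge 2-4 (w=6); MST = {1-4(w=6) 2-4(w=6) 4-7(w=4)}
step 4: add edge 0-1 (w=11); MST = {0-1(w=11) 1-4(w=6) 2-4(w=6) 4-7(w=4)}
step 5: add edge 5-7 (w=13); MST = {0-1(w=11) 1-4(w=6) 2-4(w=6) 4-7(w=4) 5-7(w=13)}
step 6: add edge 2-6 (w=13); MST = {0-1(w=11) 1-4(w=6) 2-4(w=6) 2-6(w=13) 4-7(w=4) 5-7(w=13)}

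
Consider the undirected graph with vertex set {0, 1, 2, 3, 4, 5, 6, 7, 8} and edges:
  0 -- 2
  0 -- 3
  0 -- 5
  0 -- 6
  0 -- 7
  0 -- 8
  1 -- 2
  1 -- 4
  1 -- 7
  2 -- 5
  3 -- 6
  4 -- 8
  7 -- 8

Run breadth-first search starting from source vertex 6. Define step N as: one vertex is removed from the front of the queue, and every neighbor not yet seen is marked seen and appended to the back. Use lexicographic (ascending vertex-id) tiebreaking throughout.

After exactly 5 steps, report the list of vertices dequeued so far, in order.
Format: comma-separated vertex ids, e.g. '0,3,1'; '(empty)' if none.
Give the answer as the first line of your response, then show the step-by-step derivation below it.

6,0,3,2,5

step 1: dequeue 6; queue=[0,3]; order=6
step 2: dequeue 0; queue=[3,2,5,7,8]; order=6,0
step 3: dequeue 3; queue=[2,5,7,8]; order=6,0,3
step 4: dequeue 2; queue=[5,7,8,1]; order=6,0,3,2
step 5: dequeue 5; queue=[7,8,1]; order=6,0,3,2,5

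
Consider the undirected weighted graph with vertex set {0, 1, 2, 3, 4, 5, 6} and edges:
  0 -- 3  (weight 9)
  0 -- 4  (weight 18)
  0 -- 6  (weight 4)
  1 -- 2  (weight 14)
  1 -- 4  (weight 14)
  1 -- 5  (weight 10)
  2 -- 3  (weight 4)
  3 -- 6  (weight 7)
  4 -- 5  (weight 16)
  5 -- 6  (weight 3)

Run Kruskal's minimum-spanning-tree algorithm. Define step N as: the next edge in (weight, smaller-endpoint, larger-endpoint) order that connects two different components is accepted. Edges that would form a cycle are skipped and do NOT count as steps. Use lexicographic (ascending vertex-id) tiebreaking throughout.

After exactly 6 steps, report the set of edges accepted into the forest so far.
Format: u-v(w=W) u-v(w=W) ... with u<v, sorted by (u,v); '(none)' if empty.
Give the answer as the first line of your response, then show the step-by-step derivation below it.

0-6(w=4) 1-4(w=14) 1-5(w=10) 2-3(w=4) 3-6(w=7) 5-6(w=3)

step 1: add edge 5-6 (w=3); MST = {5-6(w=3)}
step 2: add edge 0-6 (w=4); MST = {0-6(w=4) 5-6(w=3)}
step 3: add edge 2-3 (w=4); MST = {0-6(w=4) 2-3(w=4) 5-6(w=3)}
step 4: add edge 3-6 (w=7); MST = {0-6(w=4) 2-3(w=4) 3-6(w=7) 5-6(w=3)}
step 5: add edge 1-5 (w=10); MST = {0-6(w=4) 1-5(w=10) 2-3(w=4) 3-6(w=7) 5-6(w=3)}
step 6: add edge 1-4 (w=14); MST = {0-6(w=4) 1-4(w=14) 1-5(w=10) 2-3(w=4) 3-6(w=7) 5-6(w=3)}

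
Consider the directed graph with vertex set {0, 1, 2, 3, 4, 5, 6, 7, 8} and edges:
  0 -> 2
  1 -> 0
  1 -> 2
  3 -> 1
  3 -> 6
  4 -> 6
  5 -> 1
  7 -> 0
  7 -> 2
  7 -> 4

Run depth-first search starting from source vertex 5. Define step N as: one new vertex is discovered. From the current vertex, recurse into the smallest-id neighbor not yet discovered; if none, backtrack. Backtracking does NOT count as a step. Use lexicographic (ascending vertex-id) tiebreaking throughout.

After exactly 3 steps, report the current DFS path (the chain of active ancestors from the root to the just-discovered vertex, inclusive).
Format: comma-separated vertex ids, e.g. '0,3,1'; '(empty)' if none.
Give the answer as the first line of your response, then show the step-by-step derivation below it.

5,1,0

step 1: discover 5; path=5; order=5
step 2: discover 1; path=5>1; order=5,1
step 3: discover 0; path=5>1>0; order=5,1,0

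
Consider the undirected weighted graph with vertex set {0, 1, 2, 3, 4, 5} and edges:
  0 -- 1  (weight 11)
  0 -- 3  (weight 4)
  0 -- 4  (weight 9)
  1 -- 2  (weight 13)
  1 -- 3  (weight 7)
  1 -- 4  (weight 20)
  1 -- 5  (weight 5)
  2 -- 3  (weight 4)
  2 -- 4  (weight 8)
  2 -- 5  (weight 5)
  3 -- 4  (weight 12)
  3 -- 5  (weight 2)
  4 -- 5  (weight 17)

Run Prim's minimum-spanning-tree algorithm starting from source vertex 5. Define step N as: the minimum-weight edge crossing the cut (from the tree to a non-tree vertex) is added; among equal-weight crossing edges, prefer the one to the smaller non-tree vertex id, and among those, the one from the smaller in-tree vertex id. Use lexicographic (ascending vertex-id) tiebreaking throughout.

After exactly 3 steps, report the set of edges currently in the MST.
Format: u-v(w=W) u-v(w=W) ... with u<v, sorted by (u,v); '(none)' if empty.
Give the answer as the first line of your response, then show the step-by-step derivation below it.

0-3(w=4) 2-3(w=4) 3-5(w=2)

step 1: add edge 3-5 (w=2); MST = {3-5(w=2)}
step 2: add edge 0-3 (w=4); MST = {0-3(w=4) 3-5(w=2)}
step 3: add edge 2-3 (w=4); MST = {0-3(w=4) 2-3(w=4) 3-5(w=2)}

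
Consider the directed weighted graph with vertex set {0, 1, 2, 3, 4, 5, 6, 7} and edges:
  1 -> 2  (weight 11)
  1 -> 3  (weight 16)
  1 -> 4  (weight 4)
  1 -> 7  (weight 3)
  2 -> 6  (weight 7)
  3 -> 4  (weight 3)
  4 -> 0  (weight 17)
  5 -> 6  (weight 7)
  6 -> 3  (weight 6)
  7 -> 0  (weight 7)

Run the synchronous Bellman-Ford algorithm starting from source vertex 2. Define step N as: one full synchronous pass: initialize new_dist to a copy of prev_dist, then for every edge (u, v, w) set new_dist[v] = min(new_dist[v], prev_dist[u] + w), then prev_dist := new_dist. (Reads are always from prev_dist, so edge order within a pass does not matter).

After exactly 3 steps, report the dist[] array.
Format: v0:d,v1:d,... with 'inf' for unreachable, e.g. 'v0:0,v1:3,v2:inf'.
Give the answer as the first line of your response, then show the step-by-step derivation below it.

v0:inf,v1:inf,v2:0,v3:13,v4:16,v5:inf,v6:7,v7:inf

step 1: dist = v0:inf,v1:inf,v2:0,v3:inf,v4:inf,v5:inf,v6:7,v7:inf
step 2: dist = v0:inf,v1:inf,v2:0,v3:13,v4:inf,v5:inf,v6:7,v7:inf
step 3: dist = v0:inf,v1:inf,v2:0,v3:13,v4:16,v5:inf,v6:7,v7:inf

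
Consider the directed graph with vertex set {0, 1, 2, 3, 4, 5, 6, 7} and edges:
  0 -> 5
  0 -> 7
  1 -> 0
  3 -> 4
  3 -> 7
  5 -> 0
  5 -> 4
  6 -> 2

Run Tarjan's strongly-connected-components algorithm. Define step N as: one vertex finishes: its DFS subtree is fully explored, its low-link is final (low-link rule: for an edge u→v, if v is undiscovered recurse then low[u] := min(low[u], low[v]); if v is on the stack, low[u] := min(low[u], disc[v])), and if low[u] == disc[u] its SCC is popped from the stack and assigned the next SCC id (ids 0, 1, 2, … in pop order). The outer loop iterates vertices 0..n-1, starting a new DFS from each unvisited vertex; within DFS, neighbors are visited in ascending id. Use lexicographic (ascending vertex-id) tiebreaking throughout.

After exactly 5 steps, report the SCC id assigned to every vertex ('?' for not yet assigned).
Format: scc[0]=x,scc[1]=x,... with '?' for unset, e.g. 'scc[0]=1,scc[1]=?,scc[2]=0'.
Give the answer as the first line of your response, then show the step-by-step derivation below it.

scc[0]=2,scc[1]=3,scc[2]=?,scc[3]=?,scc[4]=0,scc[5]=2,scc[6]=?,scc[7]=1

step 1: low=(low[0]=0,low[1]=?,low[2]=?,low[3]=?,low[4]=2,low[5]=0,low[6]=?,low[7]=?); scc=(scc[0]=?,scc[1]=?,scc[2]=?,scc[3]=?,scc[4]=0,scc[5]=?,scc[6]=?,scc[7]=?)
step 2: low=(low[0]=0,low[1]=?,low[2]=?,low[3]=?,low[4]=2,low[5]=0,low[6]=?,low[7]=?); scc=(scc[0]=?,scc[1]=?,scc[2]=?,scc[3]=?,scc[4]=0,scc[5]=?,scc[6]=?,scc[7]=?)
step 3: low=(low[0]=0,low[1]=?,low[2]=?,low[3]=?,low[4]=2,low[5]=0,low[6]=?,low[7]=3); scc=(scc[0]=?,scc[1]=?,scc[2]=?,scc[3]=?,scc[4]=0,scc[5]=?,scc[6]=?,scc[7]=1)
step 4: low=(low[0]=0,low[1]=?,low[2]=?,low[3]=?,low[4]=2,low[5]=0,low[6]=?,low[7]=3); scc=(scc[0]=2,scc[1]=?,scc[2]=?,scc[3]=?,scc[4]=0,scc[5]=2,scc[6]=?,scc[7]=1)
step 5: low=(low[0]=0,low[1]=4,low[2]=?,low[3]=?,low[4]=2,low[5]=0,low[6]=?,low[7]=3); scc=(scc[0]=2,scc[1]=3,scc[2]=?,scc[3]=?,scc[4]=0,scc[5]=2,scc[6]=?,scc[7]=1)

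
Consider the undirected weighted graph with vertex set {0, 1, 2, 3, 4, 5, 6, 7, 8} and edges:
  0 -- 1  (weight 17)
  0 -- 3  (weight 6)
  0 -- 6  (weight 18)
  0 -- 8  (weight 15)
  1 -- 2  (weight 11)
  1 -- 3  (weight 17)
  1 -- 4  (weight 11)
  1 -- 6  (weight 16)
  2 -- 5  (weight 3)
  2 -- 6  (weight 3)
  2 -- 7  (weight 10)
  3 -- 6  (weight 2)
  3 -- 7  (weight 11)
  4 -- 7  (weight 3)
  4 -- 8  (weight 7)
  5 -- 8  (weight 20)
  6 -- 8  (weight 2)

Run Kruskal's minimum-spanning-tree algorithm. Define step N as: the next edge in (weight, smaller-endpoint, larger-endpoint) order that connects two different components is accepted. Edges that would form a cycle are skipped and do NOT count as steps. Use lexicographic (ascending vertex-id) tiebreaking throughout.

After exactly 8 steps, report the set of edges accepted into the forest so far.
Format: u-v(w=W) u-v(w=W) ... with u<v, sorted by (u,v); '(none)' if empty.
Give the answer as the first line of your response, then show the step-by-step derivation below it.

0-3(w=6) 1-2(w=11) 2-5(w=3) 2-6(w=3) 3-6(w=2) 4-7(w=3) 4-8(w=7) 6-8(w=2)

step 1: add edge 3-6 (w=2); MST = {3-6(w=2)}
step 2: add edge 6-8 (w=2); MST = {3-6(w=2) 6-8(w=2)}
step 3: add edge 2-5 (w=3); MST = {2-5(w=3) 3-6(w=2) 6-8(w=2)}
step 4: add edge 2-6 (w=3); MST = {2-5(w=3) 2-6(w=3) 3-6(w=2) 6-8(w=2)}
step 5: add edge 4-7 (w=3); MST = {2-5(w=3) 2-6(w=3) 3-6(w=2) 4-7(w=3) 6-8(w=2)}
step 6: add edge 0-3 (w=6); MST = {0-3(w=6) 2-5(w=3) 2-6(w=3) 3-6(w=2) 4-7(w=3) 6-8(w=2)}
step 7: add edge 4-8 (w=7); MST = {0-3(w=6) 2-5(w=3) 2-6(w=3) 3-6(w=2) 4-7(w=3) 4-8(w=7) 6-8(w=2)}
step 8: add edge 1-2 (w=11); MST = {0-3(w=6) 1-2(w=11) 2-5(w=3) 2-6(w=3) 3-6(w=2) 4-7(w=3) 4-8(w=7) 6-8(w=2)}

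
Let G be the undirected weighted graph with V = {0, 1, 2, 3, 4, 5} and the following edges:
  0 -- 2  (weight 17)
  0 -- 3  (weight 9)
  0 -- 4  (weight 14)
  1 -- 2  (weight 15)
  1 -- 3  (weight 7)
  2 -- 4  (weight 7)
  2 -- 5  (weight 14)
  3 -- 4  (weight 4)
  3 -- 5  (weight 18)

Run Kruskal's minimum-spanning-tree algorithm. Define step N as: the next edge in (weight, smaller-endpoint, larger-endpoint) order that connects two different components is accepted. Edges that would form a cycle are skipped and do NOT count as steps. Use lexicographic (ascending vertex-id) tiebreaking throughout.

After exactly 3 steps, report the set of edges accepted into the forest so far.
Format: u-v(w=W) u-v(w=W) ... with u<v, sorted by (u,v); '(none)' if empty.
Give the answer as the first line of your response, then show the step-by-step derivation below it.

1-3(w=7) 2-4(w=7) 3-4(w=4)

step 1: add edge 3-4 (w=4); MST = {3-4(w=4)}
step 2: add edge 1-3 (w=7); MST = {1-3(w=7) 3-4(w=4)}
step 3: add edge 2-4 (w=7); MST = {1-3(w=7) 2-4(w=7) 3-4(w=4)}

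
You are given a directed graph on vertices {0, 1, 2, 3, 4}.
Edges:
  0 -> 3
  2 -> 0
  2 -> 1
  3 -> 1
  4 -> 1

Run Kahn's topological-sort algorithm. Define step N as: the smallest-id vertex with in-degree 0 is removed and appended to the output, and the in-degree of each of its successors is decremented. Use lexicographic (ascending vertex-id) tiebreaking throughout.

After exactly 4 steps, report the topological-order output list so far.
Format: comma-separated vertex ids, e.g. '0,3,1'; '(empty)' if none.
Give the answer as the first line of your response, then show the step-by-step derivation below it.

2,0,3,4

step 1: output 2; order=[2]; indeg=(0,2,0,1,0)
step 2: output 0; order=[2,0]; indeg=(0,2,0,0,0)
step 3: output 3; order=[2,0,3]; indeg=(0,1,0,0,0)
step 4: output 4; order=[2,0,3,4]; indeg=(0,0,0,0,0)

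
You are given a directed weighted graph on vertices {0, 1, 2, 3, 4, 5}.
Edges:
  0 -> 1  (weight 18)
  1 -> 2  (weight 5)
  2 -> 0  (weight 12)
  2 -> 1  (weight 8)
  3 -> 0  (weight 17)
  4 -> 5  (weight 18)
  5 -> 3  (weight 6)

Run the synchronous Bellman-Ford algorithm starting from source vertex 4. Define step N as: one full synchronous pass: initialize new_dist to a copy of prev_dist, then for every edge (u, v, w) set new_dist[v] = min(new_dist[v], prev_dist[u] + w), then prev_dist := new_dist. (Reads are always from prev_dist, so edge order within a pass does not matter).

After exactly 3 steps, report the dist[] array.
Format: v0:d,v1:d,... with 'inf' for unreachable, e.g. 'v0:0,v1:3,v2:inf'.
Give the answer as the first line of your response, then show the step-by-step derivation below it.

v0:41,v1:inf,v2:inf,v3:24,v4:0,v5:18

step 1: dist = v0:inf,v1:inf,v2:inf,v3:inf,v4:0,v5:18
step 2: dist = v0:inf,v1:inf,v2:inf,v3:24,v4:0,v5:18
step 3: dist = v0:41,v1:inf,v2:inf,v3:24,v4:0,v5:18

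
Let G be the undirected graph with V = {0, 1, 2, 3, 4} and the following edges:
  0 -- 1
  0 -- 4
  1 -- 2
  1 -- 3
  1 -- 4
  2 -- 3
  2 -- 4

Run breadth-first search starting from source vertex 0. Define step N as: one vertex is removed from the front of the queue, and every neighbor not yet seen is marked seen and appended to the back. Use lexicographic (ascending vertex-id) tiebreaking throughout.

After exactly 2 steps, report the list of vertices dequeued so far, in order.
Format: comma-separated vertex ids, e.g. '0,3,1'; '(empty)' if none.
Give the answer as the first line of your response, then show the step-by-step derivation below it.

0,1

step 1: dequeue 0; queue=[1,4]; order=0
step 2: dequeue 1; queue=[4,2,3]; order=0,1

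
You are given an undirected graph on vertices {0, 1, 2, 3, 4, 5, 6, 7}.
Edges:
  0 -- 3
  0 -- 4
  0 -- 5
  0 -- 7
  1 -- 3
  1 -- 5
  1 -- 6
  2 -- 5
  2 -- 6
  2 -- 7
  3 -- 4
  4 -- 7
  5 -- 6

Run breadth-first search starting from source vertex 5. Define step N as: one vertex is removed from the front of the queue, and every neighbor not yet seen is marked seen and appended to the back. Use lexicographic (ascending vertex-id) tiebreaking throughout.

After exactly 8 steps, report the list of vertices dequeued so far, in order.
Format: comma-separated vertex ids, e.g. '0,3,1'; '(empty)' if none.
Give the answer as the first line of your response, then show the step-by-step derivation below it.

5,0,1,2,6,3,4,7

step 1: dequeue 5; queue=[0,1,2,6]; order=5
step 2: dequeue 0; queue=[1,2,6,3,4,7]; order=5,0
step 3: dequeue 1; queue=[2,6,3,4,7]; order=5,0,1
step 4: dequeue 2; queue=[6,3,4,7]; order=5,0,1,2
step 5: dequeue 6; queue=[3,4,7]; order=5,0,1,2,6
step 6: dequeue 3; queue=[4,7]; order=5,0,1,2,6,3
step 7: dequeue 4; queue=[7]; order=5,0,1,2,6,3,4
step 8: dequeue 7; queue=[(empty)]; order=5,0,1,2,6,3,4,7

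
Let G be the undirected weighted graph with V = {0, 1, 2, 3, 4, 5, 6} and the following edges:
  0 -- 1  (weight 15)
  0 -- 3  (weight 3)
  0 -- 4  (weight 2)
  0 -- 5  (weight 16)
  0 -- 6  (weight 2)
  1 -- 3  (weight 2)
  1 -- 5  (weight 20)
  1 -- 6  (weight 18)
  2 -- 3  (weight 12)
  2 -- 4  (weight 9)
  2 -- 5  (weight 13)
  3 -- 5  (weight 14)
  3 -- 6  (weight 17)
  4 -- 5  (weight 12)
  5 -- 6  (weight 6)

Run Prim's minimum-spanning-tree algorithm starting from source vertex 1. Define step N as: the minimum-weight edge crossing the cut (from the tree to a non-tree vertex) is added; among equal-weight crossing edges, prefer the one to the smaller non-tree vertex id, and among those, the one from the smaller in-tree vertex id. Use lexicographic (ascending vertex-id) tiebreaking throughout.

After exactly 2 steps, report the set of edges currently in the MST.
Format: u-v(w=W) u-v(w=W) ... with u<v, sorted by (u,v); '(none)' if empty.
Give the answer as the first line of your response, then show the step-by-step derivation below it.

0-3(w=3) 1-3(w=2)

step 1: add edge 1-3 (w=2); MST = {1-3(w=2)}
step 2: add edge 0-3 (w=3); MST = {0-3(w=3) 1-3(w=2)}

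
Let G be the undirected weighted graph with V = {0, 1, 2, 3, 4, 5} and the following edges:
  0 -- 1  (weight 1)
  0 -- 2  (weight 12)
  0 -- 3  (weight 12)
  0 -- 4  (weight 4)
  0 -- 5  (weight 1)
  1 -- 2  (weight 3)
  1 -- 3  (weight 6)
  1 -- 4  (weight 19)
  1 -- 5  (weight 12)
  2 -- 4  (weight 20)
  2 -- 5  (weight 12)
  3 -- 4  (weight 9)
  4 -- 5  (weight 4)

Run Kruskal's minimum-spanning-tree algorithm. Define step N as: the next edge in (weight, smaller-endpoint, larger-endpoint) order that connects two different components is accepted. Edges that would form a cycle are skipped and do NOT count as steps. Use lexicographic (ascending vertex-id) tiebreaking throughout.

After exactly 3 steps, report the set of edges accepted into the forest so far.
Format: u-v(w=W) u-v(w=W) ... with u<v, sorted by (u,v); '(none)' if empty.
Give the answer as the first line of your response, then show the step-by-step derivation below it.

0-1(w=1) 0-5(w=1) 1-2(w=3)

step 1: add edge 0-1 (w=1); MST = {0-1(w=1)}
step 2: add edge 0-5 (w=1); MST = {0-1(w=1) 0-5(w=1)}
step 3: add edge 1-2 (w=3); MST = {0-1(w=1) 0-5(w=1) 1-2(w=3)}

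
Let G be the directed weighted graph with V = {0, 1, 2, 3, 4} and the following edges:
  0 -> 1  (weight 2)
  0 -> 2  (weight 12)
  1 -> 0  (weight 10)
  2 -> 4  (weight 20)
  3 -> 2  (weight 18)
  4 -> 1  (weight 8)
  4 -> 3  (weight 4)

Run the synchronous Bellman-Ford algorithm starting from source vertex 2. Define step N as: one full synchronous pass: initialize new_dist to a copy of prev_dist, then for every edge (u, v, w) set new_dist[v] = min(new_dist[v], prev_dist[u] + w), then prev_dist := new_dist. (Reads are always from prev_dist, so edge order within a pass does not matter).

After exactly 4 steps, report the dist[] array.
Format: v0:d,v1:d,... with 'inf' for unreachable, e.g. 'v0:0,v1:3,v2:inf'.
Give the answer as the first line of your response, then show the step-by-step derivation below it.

v0:38,v1:28,v2:0,v3:24,v4:20

step 1: dist = v0:inf,v1:inf,v2:0,v3:inf,v4:20
step 2: dist = v0:inf,v1:28,v2:0,v3:24,v4:20
step 3: dist = v0:38,v1:28,v2:0,v3:24,v4:20
step 4: dist = v0:38,v1:28,v2:0,v3:24,v4:20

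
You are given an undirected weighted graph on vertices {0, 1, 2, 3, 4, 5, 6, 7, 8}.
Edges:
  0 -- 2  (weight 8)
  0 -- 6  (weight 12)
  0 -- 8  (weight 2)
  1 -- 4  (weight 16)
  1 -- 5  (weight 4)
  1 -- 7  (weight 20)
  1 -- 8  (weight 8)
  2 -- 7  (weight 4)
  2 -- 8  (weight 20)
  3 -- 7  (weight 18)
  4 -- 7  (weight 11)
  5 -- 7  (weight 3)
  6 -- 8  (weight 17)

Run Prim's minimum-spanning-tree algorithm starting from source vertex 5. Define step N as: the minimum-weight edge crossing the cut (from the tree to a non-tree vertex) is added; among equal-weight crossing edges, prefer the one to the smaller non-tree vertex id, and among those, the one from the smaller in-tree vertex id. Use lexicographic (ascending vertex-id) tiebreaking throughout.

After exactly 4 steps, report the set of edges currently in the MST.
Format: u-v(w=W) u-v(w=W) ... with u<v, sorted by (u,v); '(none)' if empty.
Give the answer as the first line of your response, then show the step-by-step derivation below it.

0-2(w=8) 1-5(w=4) 2-7(w=4) 5-7(w=3)

step 1: add edge 5-7 (w=3); MST = {5-7(w=3)}
step 2: add edge 1-5 (w=4); MST = {1-5(w=4) 5-7(w=3)}
step 3: add edge 2-7 (w=4); MST = {1-5(w=4) 2-7(w=4) 5-7(w=3)}
step 4: add edge 0-2 (w=8); MST = {0-2(w=8) 1-5(w=4) 2-7(w=4) 5-7(w=3)}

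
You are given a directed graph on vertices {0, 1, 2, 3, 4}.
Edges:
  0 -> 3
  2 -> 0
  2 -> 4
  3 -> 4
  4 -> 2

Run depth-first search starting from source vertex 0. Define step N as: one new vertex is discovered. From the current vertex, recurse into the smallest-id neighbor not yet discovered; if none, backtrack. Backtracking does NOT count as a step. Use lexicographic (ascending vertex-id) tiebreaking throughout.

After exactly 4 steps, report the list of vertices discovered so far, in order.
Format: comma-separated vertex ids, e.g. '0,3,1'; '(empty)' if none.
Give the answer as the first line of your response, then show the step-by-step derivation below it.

0,3,4,2

step 1: discover 0; path=0; order=0
step 2: discover 3; path=0>3; order=0,3
step 3: discover 4; path=0>3>4; order=0,3,4
step 4: discover 2; path=0>3>4>2; order=0,3,4,2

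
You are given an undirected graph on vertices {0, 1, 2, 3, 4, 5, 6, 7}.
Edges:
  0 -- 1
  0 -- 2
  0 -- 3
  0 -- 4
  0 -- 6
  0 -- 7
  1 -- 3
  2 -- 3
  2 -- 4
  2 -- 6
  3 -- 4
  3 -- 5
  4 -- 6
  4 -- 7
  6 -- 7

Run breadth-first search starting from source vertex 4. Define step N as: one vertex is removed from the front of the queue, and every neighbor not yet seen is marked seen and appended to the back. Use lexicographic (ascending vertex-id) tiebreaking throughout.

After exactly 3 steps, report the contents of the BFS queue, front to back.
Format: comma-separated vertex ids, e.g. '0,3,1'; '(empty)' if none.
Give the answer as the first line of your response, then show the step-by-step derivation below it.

3,6,7,1

step 1: dequeue 4; queue=[0,2,3,6,7]; order=4
step 2: dequeue 0; queue=[2,3,6,7,1]; order=4,0
step 3: dequeue 2; queue=[3,6,7,1]; order=4,0,2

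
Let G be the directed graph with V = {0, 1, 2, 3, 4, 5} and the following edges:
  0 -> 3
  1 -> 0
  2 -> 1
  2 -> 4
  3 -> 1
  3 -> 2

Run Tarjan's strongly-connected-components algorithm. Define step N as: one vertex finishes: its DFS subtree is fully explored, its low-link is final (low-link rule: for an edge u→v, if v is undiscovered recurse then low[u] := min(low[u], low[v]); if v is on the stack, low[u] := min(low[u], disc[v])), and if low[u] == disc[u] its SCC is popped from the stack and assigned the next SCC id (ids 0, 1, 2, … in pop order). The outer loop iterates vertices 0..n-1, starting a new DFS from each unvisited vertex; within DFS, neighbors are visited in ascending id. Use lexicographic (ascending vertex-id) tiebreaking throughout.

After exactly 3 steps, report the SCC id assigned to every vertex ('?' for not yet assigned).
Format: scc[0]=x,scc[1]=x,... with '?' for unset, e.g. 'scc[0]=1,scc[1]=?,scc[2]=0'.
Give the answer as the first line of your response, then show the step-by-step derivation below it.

scc[0]=?,scc[1]=?,scc[2]=?,scc[3]=?,scc[4]=0,scc[5]=?

step 1: low=(low[0]=0,low[1]=0,low[2]=?,low[3]=1,low[4]=?,low[5]=?); scc=(scc[0]=?,scc[1]=?,scc[2]=?,scc[3]=?,scc[4]=?,scc[5]=?)
step 2: low=(low[0]=0,low[1]=0,low[2]=2,low[3]=0,low[4]=4,low[5]=?); scc=(scc[0]=?,scc[1]=?,scc[2]=?,scc[3]=?,scc[4]=0,scc[5]=?)
step 3: low=(low[0]=0,low[1]=0,low[2]=2,low[3]=0,low[4]=4,low[5]=?); scc=(scc[0]=?,scc[1]=?,scc[2]=?,scc[3]=?,scc[4]=0,scc[5]=?)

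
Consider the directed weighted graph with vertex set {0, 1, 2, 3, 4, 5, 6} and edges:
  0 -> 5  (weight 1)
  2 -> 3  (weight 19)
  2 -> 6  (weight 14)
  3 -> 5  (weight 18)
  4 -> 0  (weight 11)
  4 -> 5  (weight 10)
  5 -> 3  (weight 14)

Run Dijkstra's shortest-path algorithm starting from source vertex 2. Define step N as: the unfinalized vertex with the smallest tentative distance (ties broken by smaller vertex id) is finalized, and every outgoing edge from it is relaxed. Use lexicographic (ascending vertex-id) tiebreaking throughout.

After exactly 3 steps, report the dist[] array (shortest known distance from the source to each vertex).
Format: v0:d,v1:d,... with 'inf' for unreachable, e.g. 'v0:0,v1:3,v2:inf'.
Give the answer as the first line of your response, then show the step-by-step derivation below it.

v0:inf,v1:inf,v2:0,v3:19,v4:inf,v5:37,v6:14

step 1: dist = v0:inf,v1:inf,v2:0,v3:19,v4:inf,v5:inf,v6:14
step 2: dist = v0:inf,v1:inf,v2:0,v3:19,v4:inf,v5:inf,v6:14
step 3: dist = v0:inf,v1:inf,v2:0,v3:19,v4:inf,v5:37,v6:14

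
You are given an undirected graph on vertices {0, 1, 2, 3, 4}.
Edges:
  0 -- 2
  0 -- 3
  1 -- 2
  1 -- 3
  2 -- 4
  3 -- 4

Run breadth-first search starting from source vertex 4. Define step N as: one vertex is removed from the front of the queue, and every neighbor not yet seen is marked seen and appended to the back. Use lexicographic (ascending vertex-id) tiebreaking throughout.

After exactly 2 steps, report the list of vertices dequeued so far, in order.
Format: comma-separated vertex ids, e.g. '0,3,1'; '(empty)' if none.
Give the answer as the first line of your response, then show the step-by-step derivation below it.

4,2

step 1: dequeue 4; queue=[2,3]; order=4
step 2: dequeue 2; queue=[3,0,1]; order=4,2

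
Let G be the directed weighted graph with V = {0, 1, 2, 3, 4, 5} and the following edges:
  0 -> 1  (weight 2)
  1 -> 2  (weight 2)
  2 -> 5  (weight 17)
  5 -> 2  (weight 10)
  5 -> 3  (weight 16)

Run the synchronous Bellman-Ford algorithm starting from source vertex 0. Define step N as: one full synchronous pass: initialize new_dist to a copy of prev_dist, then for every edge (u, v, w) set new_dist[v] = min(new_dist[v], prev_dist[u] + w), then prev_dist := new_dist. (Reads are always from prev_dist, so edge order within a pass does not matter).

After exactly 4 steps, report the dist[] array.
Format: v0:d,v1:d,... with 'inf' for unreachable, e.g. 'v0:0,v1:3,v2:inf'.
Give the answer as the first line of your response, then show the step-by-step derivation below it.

v0:0,v1:2,v2:4,v3:37,v4:inf,v5:21

step 1: dist = v0:0,v1:2,v2:inf,v3:inf,v4:inf,v5:inf
step 2: dist = v0:0,v1:2,v2:4,v3:inf,v4:inf,v5:inf
step 3: dist = v0:0,v1:2,v2:4,v3:inf,v4:inf,v5:21
step 4: dist = v0:0,v1:2,v2:4,v3:37,v4:inf,v5:21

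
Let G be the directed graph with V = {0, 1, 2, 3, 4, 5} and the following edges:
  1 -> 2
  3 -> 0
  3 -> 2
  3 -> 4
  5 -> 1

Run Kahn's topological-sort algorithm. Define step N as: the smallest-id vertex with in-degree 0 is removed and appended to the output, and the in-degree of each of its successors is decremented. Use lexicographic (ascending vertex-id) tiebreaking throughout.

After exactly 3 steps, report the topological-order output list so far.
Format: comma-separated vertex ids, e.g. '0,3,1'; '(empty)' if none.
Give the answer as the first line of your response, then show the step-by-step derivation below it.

3,0,4

step 1: output 3; order=[3]; indeg=(0,1,1,0,0,0)
step 2: output 0; order=[3,0]; indeg=(0,1,1,0,0,0)
step 3: output 4; order=[3,0,4]; indeg=(0,1,1,0,0,0)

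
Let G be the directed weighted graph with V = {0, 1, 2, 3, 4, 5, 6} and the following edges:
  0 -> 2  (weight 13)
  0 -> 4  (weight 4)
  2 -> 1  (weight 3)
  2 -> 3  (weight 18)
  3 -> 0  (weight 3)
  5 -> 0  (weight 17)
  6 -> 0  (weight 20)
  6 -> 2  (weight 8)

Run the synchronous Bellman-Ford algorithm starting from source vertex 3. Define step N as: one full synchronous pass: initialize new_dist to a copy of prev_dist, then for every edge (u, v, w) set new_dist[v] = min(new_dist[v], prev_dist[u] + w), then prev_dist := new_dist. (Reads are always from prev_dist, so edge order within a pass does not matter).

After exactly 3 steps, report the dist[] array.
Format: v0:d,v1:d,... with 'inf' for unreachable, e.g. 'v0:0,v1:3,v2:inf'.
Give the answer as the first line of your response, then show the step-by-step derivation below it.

v0:3,v1:19,v2:16,v3:0,v4:7,v5:inf,v6:inf

step 1: dist = v0:3,v1:inf,v2:inf,v3:0,v4:inf,v5:inf,v6:inf
step 2: dist = v0:3,v1:inf,v2:16,v3:0,v4:7,v5:inf,v6:inf
step 3: dist = v0:3,v1:19,v2:16,v3:0,v4:7,v5:inf,v6:inf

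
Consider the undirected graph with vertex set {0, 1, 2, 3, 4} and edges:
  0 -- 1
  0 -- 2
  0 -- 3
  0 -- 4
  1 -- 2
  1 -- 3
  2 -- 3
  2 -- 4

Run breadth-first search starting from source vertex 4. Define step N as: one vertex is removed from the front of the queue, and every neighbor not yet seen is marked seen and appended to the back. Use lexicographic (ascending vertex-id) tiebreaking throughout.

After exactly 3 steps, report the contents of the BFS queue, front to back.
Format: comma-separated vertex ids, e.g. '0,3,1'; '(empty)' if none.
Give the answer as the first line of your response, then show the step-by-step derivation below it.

1,3

step 1: dequeue 4; queue=[0,2]; order=4
step 2: dequeue 0; queue=[2,1,3]; order=4,0
step 3: dequeue 2; queue=[1,3]; order=4,0,2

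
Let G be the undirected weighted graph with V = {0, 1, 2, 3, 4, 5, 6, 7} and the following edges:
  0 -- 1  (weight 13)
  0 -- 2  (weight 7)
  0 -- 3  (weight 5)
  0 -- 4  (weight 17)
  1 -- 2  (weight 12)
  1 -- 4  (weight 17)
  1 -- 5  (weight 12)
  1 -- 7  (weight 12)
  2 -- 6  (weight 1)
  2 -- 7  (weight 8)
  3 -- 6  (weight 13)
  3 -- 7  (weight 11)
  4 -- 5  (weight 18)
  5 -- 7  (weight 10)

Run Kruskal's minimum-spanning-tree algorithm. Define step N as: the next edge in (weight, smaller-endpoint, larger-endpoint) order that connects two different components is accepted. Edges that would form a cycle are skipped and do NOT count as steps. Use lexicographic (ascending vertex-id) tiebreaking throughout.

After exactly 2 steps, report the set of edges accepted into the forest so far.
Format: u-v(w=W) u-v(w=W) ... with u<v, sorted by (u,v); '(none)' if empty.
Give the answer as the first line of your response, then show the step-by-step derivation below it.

0-3(w=5) 2-6(w=1)

step 1: add edge 2-6 (w=1); MST = {2-6(w=1)}
step 2: add edge 0-3 (w=5); MST = {0-3(w=5) 2-6(w=1)}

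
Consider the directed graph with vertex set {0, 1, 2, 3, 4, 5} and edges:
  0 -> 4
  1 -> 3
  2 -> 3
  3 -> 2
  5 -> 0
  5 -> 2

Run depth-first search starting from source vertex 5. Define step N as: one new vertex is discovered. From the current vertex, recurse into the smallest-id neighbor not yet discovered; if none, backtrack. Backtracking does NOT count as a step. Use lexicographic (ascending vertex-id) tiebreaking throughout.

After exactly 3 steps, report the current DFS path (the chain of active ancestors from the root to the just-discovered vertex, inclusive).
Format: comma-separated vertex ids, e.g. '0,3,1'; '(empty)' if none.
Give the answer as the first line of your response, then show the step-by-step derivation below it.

5,0,4

step 1: discover 5; path=5; order=5
step 2: discover 0; path=5>0; order=5,0
step 3: discover 4; path=5>0>4; order=5,0,4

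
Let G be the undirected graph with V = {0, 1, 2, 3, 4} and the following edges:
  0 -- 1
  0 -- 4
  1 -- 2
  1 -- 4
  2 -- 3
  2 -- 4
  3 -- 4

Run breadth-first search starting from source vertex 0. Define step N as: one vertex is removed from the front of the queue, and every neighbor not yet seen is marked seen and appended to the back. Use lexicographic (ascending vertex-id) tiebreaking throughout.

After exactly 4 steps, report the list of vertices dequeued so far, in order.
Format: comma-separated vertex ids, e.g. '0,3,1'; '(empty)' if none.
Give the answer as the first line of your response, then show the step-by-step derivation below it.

0,1,4,2

step 1: dequeue 0; queue=[1,4]; order=0
step 2: dequeue 1; queue=[4,2]; order=0,1
step 3: dequeue 4; queue=[2,3]; order=0,1,4
step 4: dequeue 2; queue=[3]; order=0,1,4,2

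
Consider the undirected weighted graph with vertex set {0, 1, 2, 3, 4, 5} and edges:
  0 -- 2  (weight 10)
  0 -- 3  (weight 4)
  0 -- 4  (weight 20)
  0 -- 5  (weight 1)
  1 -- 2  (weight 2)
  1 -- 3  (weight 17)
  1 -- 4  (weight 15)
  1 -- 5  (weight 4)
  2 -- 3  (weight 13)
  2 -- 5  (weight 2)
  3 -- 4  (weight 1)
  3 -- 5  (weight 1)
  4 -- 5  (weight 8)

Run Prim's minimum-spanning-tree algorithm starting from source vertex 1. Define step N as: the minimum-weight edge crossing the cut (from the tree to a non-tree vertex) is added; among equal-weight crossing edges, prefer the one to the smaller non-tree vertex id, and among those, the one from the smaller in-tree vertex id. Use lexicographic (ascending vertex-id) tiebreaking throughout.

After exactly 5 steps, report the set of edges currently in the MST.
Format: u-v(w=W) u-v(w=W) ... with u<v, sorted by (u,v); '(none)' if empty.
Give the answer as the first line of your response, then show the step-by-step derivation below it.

0-5(w=1) 1-2(w=2) 2-5(w=2) 3-4(w=1) 3-5(w=1)

step 1: add edge 1-2 (w=2); MST = {1-2(w=2)}
step 2: add edge 2-5 (w=2); MST = {1-2(w=2) 2-5(w=2)}
step 3: add edge 0-5 (w=1); MST = {0-5(w=1) 1-2(w=2) 2-5(w=2)}
step 4: add edge 3-5 (w=1); MST = {0-5(w=1) 1-2(w=2) 2-5(w=2) 3-5(w=1)}
step 5: add edge 3-4 (w=1); MST = {0-5(w=1) 1-2(w=2) 2-5(w=2) 3-4(w=1) 3-5(w=1)}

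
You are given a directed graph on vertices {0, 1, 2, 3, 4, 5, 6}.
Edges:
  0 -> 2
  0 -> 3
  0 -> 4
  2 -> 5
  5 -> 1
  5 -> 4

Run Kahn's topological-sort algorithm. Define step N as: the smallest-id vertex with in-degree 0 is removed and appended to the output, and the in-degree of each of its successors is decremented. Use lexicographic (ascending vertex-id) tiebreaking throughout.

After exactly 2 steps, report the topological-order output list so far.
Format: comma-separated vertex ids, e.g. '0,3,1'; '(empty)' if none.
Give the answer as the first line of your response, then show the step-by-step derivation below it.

0,2

step 1: output 0; order=[0]; indeg=(0,1,0,0,1,1,0)
step 2: output 2; order=[0,2]; indeg=(0,1,0,0,1,0,0)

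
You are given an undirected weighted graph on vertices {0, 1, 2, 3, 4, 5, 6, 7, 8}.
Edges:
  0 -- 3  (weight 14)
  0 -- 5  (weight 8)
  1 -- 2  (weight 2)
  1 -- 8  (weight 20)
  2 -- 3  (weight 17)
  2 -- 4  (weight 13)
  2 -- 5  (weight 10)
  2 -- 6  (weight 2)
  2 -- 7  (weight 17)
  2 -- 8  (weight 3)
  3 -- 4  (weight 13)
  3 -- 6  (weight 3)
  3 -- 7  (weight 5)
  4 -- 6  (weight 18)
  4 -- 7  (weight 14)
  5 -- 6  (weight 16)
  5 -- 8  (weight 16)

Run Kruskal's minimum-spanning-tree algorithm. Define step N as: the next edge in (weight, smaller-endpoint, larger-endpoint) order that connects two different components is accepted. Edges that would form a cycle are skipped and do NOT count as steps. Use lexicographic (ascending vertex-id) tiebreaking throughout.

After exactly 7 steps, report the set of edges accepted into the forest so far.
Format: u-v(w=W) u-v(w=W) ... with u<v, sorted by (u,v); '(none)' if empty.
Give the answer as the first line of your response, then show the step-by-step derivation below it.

0-5(w=8) 1-2(w=2) 2-5(w=10) 2-6(w=2) 2-8(w=3) 3-6(w=3) 3-7(w=5)

step 1: add edge 1-2 (w=2); MST = {1-2(w=2)}
step 2: add edge 2-6 (w=2); MST = {1-2(w=2) 2-6(w=2)}
step 3: add edge 2-8 (w=3); MST = {1-2(w=2) 2-6(w=2) 2-8(w=3)}
step 4: add edge 3-6 (w=3); MST = {1-2(w=2) 2-6(w=2) 2-8(w=3) 3-6(w=3)}
step 5: add edge 3-7 (w=5); MST = {1-2(w=2) 2-6(w=2) 2-8(w=3) 3-6(w=3) 3-7(w=5)}
step 6: add edge 0-5 (w=8); MST = {0-5(w=8) 1-2(w=2) 2-6(w=2) 2-8(w=3) 3-6(w=3) 3-7(w=5)}
step 7: add edge 2-5 (w=10); MST = {0-5(w=8) 1-2(w=2) 2-5(w=10) 2-6(w=2) 2-8(w=3) 3-6(w=3) 3-7(w=5)}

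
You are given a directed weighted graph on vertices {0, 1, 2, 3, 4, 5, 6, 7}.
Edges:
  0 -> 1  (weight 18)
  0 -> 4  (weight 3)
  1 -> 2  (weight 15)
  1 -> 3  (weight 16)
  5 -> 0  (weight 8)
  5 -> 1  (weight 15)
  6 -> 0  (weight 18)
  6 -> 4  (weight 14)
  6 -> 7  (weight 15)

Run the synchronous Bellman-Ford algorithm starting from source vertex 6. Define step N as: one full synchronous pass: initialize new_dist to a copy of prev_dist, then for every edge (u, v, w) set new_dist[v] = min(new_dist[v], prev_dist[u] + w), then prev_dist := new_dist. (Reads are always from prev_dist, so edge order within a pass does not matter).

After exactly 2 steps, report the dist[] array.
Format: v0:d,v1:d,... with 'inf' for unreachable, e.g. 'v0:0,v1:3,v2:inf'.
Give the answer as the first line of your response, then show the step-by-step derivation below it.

v0:18,v1:36,v2:inf,v3:inf,v4:14,v5:inf,v6:0,v7:15

step 1: dist = v0:18,v1:inf,v2:inf,v3:inf,v4:14,v5:inf,v6:0,v7:15
step 2: dist = v0:18,v1:36,v2:inf,v3:inf,v4:14,v5:inf,v6:0,v7:15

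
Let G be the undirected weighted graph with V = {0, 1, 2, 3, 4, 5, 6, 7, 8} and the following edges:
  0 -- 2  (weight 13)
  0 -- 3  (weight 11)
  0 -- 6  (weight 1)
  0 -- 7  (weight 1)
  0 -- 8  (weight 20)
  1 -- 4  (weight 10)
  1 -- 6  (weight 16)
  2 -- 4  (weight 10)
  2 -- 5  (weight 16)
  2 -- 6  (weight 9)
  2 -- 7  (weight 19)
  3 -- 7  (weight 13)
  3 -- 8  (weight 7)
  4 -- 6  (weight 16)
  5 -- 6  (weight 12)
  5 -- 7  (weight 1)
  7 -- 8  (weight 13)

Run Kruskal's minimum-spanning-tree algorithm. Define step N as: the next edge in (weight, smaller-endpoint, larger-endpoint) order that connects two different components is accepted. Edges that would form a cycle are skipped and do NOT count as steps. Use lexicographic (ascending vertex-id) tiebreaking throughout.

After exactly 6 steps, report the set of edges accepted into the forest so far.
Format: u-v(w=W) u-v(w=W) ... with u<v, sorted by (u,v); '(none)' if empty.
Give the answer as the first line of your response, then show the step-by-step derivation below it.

0-6(w=1) 0-7(w=1) 1-4(w=10) 2-6(w=9) 3-8(w=7) 5-7(w=1)

step 1: add edge 0-6 (w=1); MST = {0-6(w=1)}
step 2: add edge 0-7 (w=1); MST = {0-6(w=1) 0-7(w=1)}
step 3: add edge 5-7 (w=1); MST = {0-6(w=1) 0-7(w=1) 5-7(w=1)}
step 4: add edge 3-8 (w=7); MST = {0-6(w=1) 0-7(w=1) 3-8(w=7) 5-7(w=1)}
step 5: add edge 2-6 (w=9); MST = {0-6(w=1) 0-7(w=1) 2-6(w=9) 3-8(w=7) 5-7(w=1)}
step 6: add edge 1-4 (w=10); MST = {0-6(w=1) 0-7(w=1) 1-4(w=10) 2-6(w=9) 3-8(w=7) 5-7(w=1)}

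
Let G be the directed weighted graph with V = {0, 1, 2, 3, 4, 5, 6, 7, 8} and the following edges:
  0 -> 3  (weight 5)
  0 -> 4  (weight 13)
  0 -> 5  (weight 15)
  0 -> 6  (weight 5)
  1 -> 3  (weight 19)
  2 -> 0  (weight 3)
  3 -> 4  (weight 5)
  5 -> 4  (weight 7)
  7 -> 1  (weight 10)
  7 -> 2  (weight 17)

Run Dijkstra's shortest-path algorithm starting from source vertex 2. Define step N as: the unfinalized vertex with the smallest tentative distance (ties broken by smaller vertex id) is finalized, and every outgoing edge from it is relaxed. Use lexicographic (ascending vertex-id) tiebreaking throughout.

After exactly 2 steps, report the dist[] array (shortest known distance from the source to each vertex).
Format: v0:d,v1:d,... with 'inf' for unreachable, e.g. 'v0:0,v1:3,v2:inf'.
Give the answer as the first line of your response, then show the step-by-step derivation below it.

v0:3,v1:inf,v2:0,v3:8,v4:16,v5:18,v6:8,v7:inf,v8:inf

step 1: dist = v0:3,v1:inf,v2:0,v3:inf,v4:inf,v5:inf,v6:inf,v7:inf,v8:inf
step 2: dist = v0:3,v1:inf,v2:0,v3:8,v4:16,v5:18,v6:8,v7:inf,v8:inf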